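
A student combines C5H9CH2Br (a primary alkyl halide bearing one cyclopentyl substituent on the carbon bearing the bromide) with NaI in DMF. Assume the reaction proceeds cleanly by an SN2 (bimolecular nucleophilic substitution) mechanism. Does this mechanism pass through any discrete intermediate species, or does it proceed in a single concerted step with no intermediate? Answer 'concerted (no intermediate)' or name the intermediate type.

I⁻ attacks the back face of the α-carbon while Br⁻ departs with the C–Br bonding pair — a single concerted displacement through a pentacoordinate transition state.
All bond changes occur in one transition state; no discrete intermediate is formed.

concerted (no intermediate)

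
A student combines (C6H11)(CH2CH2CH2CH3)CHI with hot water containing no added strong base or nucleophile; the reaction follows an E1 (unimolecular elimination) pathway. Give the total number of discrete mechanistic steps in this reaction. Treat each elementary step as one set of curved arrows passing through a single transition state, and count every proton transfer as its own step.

3

Step 1: Ionisation: the C–I σ-bond cleaves heterolytically; both bonding electrons depart with I⁻, leaving a secondary carbocation at the α-carbon.
Step 2: A 1,2-hydride shift from the adjacent cyclohexyl carbon moves the positive charge from the secondary centre to an adjacent carbon, generating a more stable tertiary carbocation.
Step 3: Loss of a β-proton to a water molecule of the solvent: the C–H bonding pair collapses toward the cationic carbon to form the C=C π bond, yielding the alkene.
Total: 3 elementary steps.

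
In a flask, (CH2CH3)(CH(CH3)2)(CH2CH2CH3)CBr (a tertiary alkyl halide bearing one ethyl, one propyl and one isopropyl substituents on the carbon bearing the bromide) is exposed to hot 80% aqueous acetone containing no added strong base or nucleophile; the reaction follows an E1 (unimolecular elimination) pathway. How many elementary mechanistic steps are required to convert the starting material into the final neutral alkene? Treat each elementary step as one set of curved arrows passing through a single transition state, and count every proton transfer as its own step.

2

Step 1: The C–Br bond breaks with both electrons going to the bromide; Br⁻ leaves and a tertiary carbocation remains.
(No 1,2-shift: no single shift to an adjacent carbon would give a more stable cation.)
Step 2: A weak base (a water molecule from the solvent) removes a proton from a carbon adjacent to the cationic centre; the electrons of that C–H bond become the new π(C=C) bond, giving the alkene.
Total: 2 elementary steps.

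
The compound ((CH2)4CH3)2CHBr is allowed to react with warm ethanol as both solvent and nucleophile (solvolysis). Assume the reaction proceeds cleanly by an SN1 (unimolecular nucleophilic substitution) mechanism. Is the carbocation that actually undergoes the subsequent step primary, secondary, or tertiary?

Step 1: The C–Br bond breaks with both electrons going to the bromide; Br⁻ leaves and a secondary carbocation remains.
No single 1,2-shift to an adjacent carbon would give a more-substituted cation, so no rearrangement occurs.

secondary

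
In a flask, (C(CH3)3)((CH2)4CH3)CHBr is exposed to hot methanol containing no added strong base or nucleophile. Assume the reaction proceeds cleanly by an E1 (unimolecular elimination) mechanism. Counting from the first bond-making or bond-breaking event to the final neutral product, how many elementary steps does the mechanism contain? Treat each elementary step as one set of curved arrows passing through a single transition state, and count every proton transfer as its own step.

Step 1: Ionisation: the C–Br σ-bond cleaves heterolytically; both bonding electrons depart with Br⁻, leaving a secondary carbocation at the α-carbon.
Step 2: A methyl group with its bonding pair migrates from the adjacent tert-butyl carbon to the cationic centre — a 1,2-methyl shift — upgrading the secondary cation to a tertiary one.
Step 3: A methanol molecule (solvent) deprotonates a β-carbon; as the C–H bond breaks, those electrons form the new alkene π bond.
Total: 3 elementary steps.

3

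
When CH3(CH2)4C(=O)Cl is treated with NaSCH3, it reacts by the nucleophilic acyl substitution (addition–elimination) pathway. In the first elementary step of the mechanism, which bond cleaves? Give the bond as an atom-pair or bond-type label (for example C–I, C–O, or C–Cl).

Step 1: CH3S⁻ adds to the carbonyl carbon; the C=O π electrons shift onto oxygen and a tetrahedral alkoxide intermediate forms.
The bond broken in this step is the π(C=O) bond.

π(C=O)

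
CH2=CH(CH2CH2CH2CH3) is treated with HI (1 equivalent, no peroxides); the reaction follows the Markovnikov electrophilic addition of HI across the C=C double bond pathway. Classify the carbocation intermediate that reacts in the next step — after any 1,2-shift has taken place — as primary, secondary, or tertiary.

Step 1: Electrophilic addition begins with the π(C=C) electrons forming a bond to the proton of HI. Following Markovnikov's rule, the resulting cation is secondary. The H–I bond breaks heterolytically, releasing I⁻.
No single 1,2-shift to an adjacent carbon would give a more-substituted cation, so no rearrangement occurs.

secondary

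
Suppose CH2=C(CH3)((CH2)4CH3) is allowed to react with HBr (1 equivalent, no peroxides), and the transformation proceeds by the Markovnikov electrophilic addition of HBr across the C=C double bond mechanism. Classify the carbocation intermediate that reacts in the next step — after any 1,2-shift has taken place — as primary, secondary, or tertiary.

Step 1: The π electrons of the C=C bond attack a proton of HBr; Markovnikov addition places the new C–H on the less-substituted alkene carbon, so the positive charge ends up on the more-substituted carbon — a tertiary carbocation. The H–Br bond breaks heterolytically, releasing Br⁻.
No single 1,2-shift to an adjacent carbon would give a more-substituted cation, so no rearrangement occurs.

tertiary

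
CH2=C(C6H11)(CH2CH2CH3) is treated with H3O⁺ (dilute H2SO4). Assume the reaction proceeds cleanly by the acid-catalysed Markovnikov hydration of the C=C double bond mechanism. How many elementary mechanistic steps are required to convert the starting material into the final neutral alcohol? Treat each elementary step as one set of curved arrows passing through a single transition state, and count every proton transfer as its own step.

Step 1: Electrophilic addition begins with the π(C=C) electrons forming a bond to the proton of H3O⁺. Following Markovnikov's rule, the resulting cation is tertiary. H2O is released.
(No 1,2-shift: no single shift to an adjacent carbon would give a more stable cation.)
Step 2: A lone pair on the oxygen of H2O attacks the carbocation, forming a C–O bond and an oxonium ion (a protonated alcohol).
Step 3: Deprotonation of the oxonium ion by a water molecule delivers the neutral alcohol and regenerates the acid catalyst.
Total: 3 elementary steps.

3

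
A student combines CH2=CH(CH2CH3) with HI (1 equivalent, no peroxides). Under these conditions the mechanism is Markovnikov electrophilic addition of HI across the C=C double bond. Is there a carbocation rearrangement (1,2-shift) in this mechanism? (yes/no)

The first-formed carbocation is secondary.
No single 1,2-shift to an adjacent carbon would produce a more-substituted cation than the one already present, so no rearrangement occurs.

no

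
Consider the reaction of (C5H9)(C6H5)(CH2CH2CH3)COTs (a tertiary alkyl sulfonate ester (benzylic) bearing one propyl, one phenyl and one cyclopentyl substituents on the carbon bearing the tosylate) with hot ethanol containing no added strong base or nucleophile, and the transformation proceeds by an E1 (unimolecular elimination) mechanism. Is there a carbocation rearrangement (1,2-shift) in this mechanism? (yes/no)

no

The first-formed carbocation is tertiary.
No single 1,2-shift to an adjacent carbon would produce a more-substituted cation than the one already present, so no rearrangement occurs.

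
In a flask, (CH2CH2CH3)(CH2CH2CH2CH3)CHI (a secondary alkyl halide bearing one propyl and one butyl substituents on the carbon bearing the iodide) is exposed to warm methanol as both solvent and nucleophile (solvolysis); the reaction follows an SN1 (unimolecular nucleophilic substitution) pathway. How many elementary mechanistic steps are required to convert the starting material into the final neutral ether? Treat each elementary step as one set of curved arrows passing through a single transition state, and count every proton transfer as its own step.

3

Step 1: The C–I bond breaks with both electrons going to the iodide; I⁻ leaves and a secondary carbocation remains.
(No 1,2-shift: no single shift to an adjacent carbon would give a more stable cation.)
Step 2: Nucleophilic capture: the oxygen of CH3OH bonds to the cationic carbon, producing an oxonium-ion intermediate.
Step 3: Proton transfer from the O–H of the oxonium ion to a solvent molecule delivers the neutral ether.
Total: 3 elementary steps.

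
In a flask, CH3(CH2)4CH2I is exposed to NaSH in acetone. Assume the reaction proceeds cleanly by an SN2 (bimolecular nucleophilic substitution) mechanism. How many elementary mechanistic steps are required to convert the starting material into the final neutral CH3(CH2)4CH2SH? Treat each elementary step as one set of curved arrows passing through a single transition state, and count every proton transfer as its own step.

Step 1: HS⁻ attacks the back face of the α-carbon while I⁻ departs with the C–I bonding pair — a single concerted displacement through a pentacoordinate transition state.
Total: 1 elementary step.

1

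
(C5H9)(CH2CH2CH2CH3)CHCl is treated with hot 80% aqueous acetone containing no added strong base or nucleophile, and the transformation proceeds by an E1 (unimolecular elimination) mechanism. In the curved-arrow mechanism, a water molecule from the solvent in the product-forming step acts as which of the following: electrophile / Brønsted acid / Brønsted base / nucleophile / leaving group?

Brønsted base

Step 3: A weak base (a water molecule from the solvent) removes a proton from a carbon adjacent to the cationic centre; the electrons of that C–H bond become the new π(C=C) bond, giving the alkene.
A water molecule from the solvent in the product-forming step accepts a proton in a proton-transfer step — a Brønsted base.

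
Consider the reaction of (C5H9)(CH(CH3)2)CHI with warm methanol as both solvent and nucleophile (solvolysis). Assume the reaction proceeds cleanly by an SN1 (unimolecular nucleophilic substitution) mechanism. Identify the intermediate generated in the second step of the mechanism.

Step 1: Unassisted departure of I⁻ (taking the C–I bonding pair) generates a secondary carbocation.
Step 2: Carbocation rearrangement: a 1,2-hydride shift from the adjacent cyclopentyl carbon converts the initially-formed secondary cation into the more stable tertiary cation.
After step 2 the species present is a tertiary carbocation.

tertiary carbocation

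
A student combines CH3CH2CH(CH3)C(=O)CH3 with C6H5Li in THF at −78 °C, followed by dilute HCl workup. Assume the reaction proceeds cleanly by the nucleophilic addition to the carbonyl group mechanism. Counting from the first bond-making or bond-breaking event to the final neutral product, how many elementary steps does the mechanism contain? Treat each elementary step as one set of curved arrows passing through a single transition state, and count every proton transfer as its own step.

Step 1: the carbanion-like carbon of C6H5Li attacks the sp² carbonyl carbon; the C=O π bond breaks and the electrons end up as a lone pair on the alkoxide oxygen of the tetrahedral intermediate.
Step 2: On dilute HCl workup the alkoxide oxygen is protonated, giving an alcohol.
Total: 2 elementary steps.

2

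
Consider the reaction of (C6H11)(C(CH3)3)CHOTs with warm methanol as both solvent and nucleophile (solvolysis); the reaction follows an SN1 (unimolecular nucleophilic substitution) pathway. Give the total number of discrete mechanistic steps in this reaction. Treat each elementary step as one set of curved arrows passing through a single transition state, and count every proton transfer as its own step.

4

Step 1: The C–O bond breaks with both electrons going to the tosylate; TsO⁻ leaves and a secondary carbocation remains.
Step 2: Carbocation rearrangement: a 1,2-hydride shift from the adjacent cyclohexyl carbon converts the initially-formed secondary cation into the more stable tertiary cation.
Step 3: Nucleophilic capture: the oxygen of CH3OH bonds to the cationic carbon, producing an oxonium-ion intermediate.
Step 4: Proton transfer from the O–H of the oxonium ion to a solvent molecule delivers the neutral ether.
Total: 4 elementary steps.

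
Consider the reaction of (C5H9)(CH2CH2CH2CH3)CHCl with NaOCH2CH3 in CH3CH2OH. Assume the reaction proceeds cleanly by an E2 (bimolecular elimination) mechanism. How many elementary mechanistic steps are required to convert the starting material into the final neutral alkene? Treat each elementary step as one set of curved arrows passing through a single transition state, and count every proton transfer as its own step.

Step 1: Concerted anti-periplanar elimination: CH3CH2O⁻ abstracts a β-H while Cl⁻ leaves, and the C–H electrons become the new C=C π bond — all in a single transition state.
Total: 1 elementary step.

1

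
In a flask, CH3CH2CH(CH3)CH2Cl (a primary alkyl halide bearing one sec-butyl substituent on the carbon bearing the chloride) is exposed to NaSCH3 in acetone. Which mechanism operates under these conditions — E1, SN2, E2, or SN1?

SN2

Conditions: a primary substrate with a strong nucleophile in the polar aprotic solvent acetone.
These conditions are the textbook signature of the SN2 pathway.
An unhindered substrate with a strong nucleophile in a polar aprotic solvent favours one-step backside displacement.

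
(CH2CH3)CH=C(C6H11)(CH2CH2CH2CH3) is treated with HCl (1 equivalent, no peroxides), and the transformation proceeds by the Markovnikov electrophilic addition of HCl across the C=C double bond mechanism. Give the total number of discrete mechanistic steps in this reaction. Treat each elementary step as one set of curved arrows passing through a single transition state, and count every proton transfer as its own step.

Step 1: Protonation of the alkene by HCl: the π bond acts as the nucleophile and picks up H⁺, giving the more stable (Markovnikov) tertiary carbocation. The H–Cl bond breaks heterolytically, releasing Cl⁻.
(No 1,2-shift: no single shift to an adjacent carbon would give a more stable cation.)
Step 2: The Cl⁻ anion donates a lone pair to the carbocation, forming the new C–Cl σ-bond and giving the neutral alkyl halide.
Total: 2 elementary steps.

2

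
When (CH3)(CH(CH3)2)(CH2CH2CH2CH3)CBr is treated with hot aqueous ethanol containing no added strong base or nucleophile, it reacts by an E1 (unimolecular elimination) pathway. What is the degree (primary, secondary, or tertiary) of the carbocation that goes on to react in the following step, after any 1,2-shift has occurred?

tertiary

Step 1: Rate-determining heterolysis of the C–Br bond gives Br⁻ and a tertiary carbocation.
No single 1,2-shift to an adjacent carbon would give a more-substituted cation, so no rearrangement occurs.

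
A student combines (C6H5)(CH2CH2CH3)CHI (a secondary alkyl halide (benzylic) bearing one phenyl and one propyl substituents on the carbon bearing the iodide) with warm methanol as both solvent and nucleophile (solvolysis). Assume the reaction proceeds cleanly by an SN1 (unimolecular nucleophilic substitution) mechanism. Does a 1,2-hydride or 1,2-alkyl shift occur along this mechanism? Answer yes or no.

The first-formed carbocation is secondary.
No single 1,2-shift to an adjacent carbon would produce a more-substituted cation than the one already present, so no rearrangement occurs.

no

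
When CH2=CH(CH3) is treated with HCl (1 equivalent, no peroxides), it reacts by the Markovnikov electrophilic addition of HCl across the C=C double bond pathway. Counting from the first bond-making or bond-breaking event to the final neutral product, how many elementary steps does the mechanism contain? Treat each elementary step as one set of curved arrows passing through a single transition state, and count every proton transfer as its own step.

2

Step 1: Electrophilic addition begins with the π(C=C) electrons forming a bond to the proton of HCl. Following Markovnikov's rule, the resulting cation is secondary. The H–Cl bond breaks heterolytically, releasing Cl⁻.
(No 1,2-shift: no single shift to an adjacent carbon would give a more stable cation.)
Step 2: Cl⁻ captures the cation: a lone pair on Cl⁻ fills the empty p orbital, producing the alkyl halide product.
Total: 2 elementary steps.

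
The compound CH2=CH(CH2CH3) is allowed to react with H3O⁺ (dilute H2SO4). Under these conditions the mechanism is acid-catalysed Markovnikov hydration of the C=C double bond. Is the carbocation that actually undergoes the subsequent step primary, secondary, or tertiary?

secondary

Step 1: The π electrons of the C=C bond attack a proton of H3O⁺; Markovnikov addition places the new C–H on the less-substituted alkene carbon, so the positive charge ends up on the more-substituted carbon — a secondary carbocation. H2O is released.
No single 1,2-shift to an adjacent carbon would give a more-substituted cation, so no rearrangement occurs.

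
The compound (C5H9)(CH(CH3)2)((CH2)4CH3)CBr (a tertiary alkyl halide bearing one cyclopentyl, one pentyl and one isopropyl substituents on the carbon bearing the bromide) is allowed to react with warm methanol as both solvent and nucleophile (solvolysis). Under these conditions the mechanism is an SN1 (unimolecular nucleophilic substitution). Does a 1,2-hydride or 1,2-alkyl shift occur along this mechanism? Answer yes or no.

The first-formed carbocation is tertiary.
No single 1,2-shift to an adjacent carbon would produce a more-substituted cation than the one already present, so no rearrangement occurs.

no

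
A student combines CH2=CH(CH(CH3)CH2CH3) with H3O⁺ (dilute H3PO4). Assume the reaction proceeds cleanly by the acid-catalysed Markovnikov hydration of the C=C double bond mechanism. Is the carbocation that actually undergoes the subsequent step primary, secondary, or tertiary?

tertiary

Step 1: Protonation of the alkene by H3O⁺: the π bond acts as the nucleophile and picks up H⁺, giving the more stable (Markovnikov) secondary carbocation. H2O is released.
Step 2: A hydride (H with its bonding pair) migrates from the adjacent sec-butyl carbon to the cationic centre — a 1,2-hydride shift — upgrading the secondary cation to a tertiary one.
The cation rearranges from secondary to tertiary via a 1,2-hydride shift from the adjacent sec-butyl carbon; the tertiary cation is what reacts next.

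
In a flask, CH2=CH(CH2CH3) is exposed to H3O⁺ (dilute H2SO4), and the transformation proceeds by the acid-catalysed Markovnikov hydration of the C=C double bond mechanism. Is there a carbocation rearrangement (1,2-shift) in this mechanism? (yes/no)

no

The first-formed carbocation is secondary.
No single 1,2-shift to an adjacent carbon would produce a more-substituted cation than the one already present, so no rearrangement occurs.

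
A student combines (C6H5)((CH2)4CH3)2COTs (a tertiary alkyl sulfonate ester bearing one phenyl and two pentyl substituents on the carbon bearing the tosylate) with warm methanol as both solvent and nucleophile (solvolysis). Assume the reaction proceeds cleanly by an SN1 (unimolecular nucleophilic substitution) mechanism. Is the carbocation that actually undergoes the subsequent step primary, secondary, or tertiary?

tertiary

Step 1: Ionisation: the C–O σ-bond cleaves heterolytically; both bonding electrons depart with TsO⁻, leaving a tertiary carbocation at the α-carbon.
No single 1,2-shift to an adjacent carbon would give a more-substituted cation, so no rearrangement occurs.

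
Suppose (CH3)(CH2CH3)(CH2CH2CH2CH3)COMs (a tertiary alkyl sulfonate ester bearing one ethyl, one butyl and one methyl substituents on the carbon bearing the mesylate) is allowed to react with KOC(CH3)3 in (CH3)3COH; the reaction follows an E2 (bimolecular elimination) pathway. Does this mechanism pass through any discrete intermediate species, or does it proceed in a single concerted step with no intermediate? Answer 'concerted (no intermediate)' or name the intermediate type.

concerted (no intermediate)

The strong base (CH3)3CO⁻ removes a β-hydrogen; in the same concerted event the electrons of the breaking C–H bond form the new π(C=C) bond and the C–O σ-bond breaks, expelling MsO⁻. Anti-periplanar geometry; one transition state.
All bond changes occur in one transition state; no discrete intermediate is formed.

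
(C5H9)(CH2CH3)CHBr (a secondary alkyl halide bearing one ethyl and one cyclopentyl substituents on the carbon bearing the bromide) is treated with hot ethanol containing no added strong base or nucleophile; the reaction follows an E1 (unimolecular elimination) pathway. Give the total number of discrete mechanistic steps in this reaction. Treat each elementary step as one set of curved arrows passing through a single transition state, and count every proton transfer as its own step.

Step 1: Rate-determining heterolysis of the C–Br bond gives Br⁻ and a secondary carbocation.
Step 2: A hydride (H with its bonding pair) migrates from the adjacent cyclopentyl carbon to the cationic centre — a 1,2-hydride shift — upgrading the secondary cation to a tertiary one.
Step 3: A weak base (an ethanol molecule from the solvent) removes a proton from a carbon adjacent to the cationic centre; the electrons of that C–H bond become the new π(C=C) bond, giving the alkene.
Total: 3 elementary steps.

3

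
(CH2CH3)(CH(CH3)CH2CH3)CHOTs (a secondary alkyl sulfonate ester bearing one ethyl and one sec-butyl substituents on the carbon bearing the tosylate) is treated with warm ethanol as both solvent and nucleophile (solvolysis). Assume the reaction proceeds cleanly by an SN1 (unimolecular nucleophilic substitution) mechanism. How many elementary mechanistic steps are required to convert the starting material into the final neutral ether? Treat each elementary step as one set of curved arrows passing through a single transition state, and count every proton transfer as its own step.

Step 1: The C–O bond breaks with both electrons going to the tosylate; TsO⁻ leaves and a secondary carbocation remains.
Step 2: A 1,2-hydride shift from the adjacent sec-butyl carbon moves the positive charge from the secondary centre to an adjacent carbon, generating a more stable tertiary carbocation.
Step 3: Nucleophilic capture: the oxygen of CH3CH2OH bonds to the cationic carbon, producing an oxonium-ion intermediate.
Step 4: A second solvent molecule removes the proton on oxygen, giving the neutral ether product.
Total: 4 elementary steps.

4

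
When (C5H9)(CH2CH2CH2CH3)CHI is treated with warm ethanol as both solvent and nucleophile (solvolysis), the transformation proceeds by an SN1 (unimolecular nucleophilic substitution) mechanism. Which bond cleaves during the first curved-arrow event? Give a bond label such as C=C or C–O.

Step 1: Unassisted departure of I⁻ (taking the C–I bonding pair) generates a secondary carbocation.
The bond broken in this step is the C–I bond.

C–I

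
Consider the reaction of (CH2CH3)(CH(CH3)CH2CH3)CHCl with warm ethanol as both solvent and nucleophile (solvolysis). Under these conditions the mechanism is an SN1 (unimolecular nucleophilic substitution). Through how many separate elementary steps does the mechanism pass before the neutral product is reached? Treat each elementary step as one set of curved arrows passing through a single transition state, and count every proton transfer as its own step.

4

Step 1: Unassisted departure of Cl⁻ (taking the C–Cl bonding pair) generates a secondary carbocation.
Step 2: Carbocation rearrangement: a 1,2-hydride shift from the adjacent sec-butyl carbon converts the initially-formed secondary cation into the more stable tertiary cation.
Step 3: CH3CH2OH donates an oxygen lone pair into the empty p orbital of the cation, giving a protonated ether (an oxonium ion).
Step 4: A second solvent molecule removes the proton on oxygen, giving the neutral ether product.
Total: 4 elementary steps.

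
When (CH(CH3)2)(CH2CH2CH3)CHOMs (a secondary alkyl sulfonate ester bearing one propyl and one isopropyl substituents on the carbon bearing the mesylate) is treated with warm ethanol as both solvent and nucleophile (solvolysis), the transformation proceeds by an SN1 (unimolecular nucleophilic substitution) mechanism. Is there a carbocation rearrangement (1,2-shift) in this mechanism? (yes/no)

yes

The first-formed carbocation is secondary.
The adjacent isopropyl carbon already bears 2 other carbon substituents and has a hydrogen to migrate; after a 1,2-hydride shift from that carbon the positive charge sits on a tertiary centre.
Tertiary is more stable than secondary, so the shift occurs.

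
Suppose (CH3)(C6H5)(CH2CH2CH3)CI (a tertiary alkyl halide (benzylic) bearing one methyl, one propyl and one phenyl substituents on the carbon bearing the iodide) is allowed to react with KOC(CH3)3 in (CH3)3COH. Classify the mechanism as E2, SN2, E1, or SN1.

Conditions: a strong/bulky base with a tertiary substrate bearing a β-hydrogen.
These conditions are the textbook signature of the E2 pathway.
A strong (often hindered) base removes a β-H in concert with loss of the leaving group — bimolecular elimination.

E2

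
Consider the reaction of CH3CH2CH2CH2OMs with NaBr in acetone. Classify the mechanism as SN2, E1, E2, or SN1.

Conditions: a primary substrate with a strong nucleophile in the polar aprotic solvent acetone.
These conditions are the textbook signature of the SN2 pathway.
An unhindered substrate with a strong nucleophile in a polar aprotic solvent favours one-step backside displacement.

SN2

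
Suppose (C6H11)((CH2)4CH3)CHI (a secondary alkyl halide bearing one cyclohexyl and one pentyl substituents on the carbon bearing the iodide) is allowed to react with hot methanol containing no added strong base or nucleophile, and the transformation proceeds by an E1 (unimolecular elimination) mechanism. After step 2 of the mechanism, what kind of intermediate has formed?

Step 1: The C–I bond breaks with both electrons going to the iodide; I⁻ leaves and a secondary carbocation remains.
Step 2: A 1,2-hydride shift from the adjacent cyclohexyl carbon moves the positive charge from the secondary centre to an adjacent carbon, generating a more stable tertiary carbocation.
After step 2 the species present is a tertiary carbocation.

tertiary carbocation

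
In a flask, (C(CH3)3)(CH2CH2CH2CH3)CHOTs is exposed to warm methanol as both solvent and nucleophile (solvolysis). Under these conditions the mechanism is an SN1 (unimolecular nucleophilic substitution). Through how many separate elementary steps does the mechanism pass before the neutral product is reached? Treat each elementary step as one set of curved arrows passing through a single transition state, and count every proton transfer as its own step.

Step 1: Rate-determining heterolysis of the C–O bond gives TsO⁻ and a secondary carbocation.
Step 2: A methyl group with its bonding pair migrates from the adjacent tert-butyl carbon to the cationic centre — a 1,2-methyl shift — upgrading the secondary cation to a tertiary one.
Step 3: Nucleophilic capture: the oxygen of CH3OH bonds to the cationic carbon, producing an oxonium-ion intermediate.
Step 4: Proton transfer from the O–H of the oxonium ion to a solvent molecule delivers the neutral ether.
Total: 4 elementary steps.

4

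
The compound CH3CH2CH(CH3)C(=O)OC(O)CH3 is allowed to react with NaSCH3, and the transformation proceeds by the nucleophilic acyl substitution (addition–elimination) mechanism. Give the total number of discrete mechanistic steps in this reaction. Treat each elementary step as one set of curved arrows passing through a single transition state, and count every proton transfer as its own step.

Step 1: Nucleophilic addition of CH3S⁻ to the acyl carbon breaks the π(C=O) bond and yields a tetrahedral, anionic intermediate.
Step 2: An oxygen lone pair re-forms the C=O π bond as the C–O σ-bond breaks; CH3CO2⁻ is expelled.
Total: 2 elementary steps.

2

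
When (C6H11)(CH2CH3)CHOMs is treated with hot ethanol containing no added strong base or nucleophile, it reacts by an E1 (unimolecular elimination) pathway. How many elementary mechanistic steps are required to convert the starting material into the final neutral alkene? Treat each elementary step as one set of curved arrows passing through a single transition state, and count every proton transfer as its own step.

3

Step 1: Unassisted departure of MsO⁻ (taking the C–O bonding pair) generates a secondary carbocation.
Step 2: A hydride (H with its bonding pair) migrates from the adjacent cyclohexyl carbon to the cationic centre — a 1,2-hydride shift — upgrading the secondary cation to a tertiary one.
Step 3: Loss of a β-proton to an ethanol molecule of the solvent: the C–H bonding pair collapses toward the cationic carbon to form the C=C π bond, yielding the alkene.
Total: 3 elementary steps.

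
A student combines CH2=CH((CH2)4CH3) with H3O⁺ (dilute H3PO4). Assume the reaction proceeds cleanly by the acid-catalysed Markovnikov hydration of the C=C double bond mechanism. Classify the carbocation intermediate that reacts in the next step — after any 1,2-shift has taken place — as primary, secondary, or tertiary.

Step 1: The π electrons of the C=C bond attack a proton of H3O⁺; Markovnikov addition places the new C–H on the less-substituted alkene carbon, so the positive charge ends up on the more-substituted carbon — a secondary carbocation. H2O is released.
No single 1,2-shift to an adjacent carbon would give a more-substituted cation, so no rearrangement occurs.

secondary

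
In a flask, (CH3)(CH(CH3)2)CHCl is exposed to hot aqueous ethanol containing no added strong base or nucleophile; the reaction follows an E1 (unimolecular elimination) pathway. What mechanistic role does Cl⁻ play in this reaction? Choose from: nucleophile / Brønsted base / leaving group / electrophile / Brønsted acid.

leaving group

Step 1: The C–Cl bond breaks with both electrons going to the chloride; Cl⁻ leaves and a secondary carbocation remains.
Cl⁻ departs with both electrons of the breaking σ-bond — that is the definition of a leaving group.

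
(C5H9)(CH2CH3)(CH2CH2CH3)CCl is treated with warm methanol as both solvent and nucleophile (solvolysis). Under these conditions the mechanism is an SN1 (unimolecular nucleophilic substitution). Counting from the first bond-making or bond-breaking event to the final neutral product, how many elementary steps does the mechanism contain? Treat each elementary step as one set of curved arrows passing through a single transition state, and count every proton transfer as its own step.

3

Step 1: The C–Cl bond breaks with both electrons going to the chloride; Cl⁻ leaves and a tertiary carbocation remains.
(No 1,2-shift: no single shift to an adjacent carbon would give a more stable cation.)
Step 2: CH3OH donates an oxygen lone pair into the empty p orbital of the cation, giving a protonated ether (an oxonium ion).
Step 3: Deprotonation of the oxonium oxygen by solvent methanol yields the neutral ether.
Total: 3 elementary steps.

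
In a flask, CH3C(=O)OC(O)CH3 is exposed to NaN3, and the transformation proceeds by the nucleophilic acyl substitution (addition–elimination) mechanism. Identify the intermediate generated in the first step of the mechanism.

Step 1: A lone pair on the N of N3⁻ attacks the electrophilic acyl carbon; the π(C=O) electrons move onto oxygen, giving a tetrahedral intermediate.
After step 1 the species present is a tetrahedral intermediate.

tetrahedral intermediate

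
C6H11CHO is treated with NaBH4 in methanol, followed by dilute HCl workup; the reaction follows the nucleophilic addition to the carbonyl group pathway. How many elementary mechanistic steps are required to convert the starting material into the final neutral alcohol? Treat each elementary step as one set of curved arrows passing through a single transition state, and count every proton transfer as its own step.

2

Step 1: A lone pair / filled orbital on H⁻ (delivered from BH4⁻) attacks the electrophilic carbonyl carbon; the π(C=O) electrons shift onto oxygen, producing a tetrahedral alkoxide intermediate.
Step 2: The alkoxide picks up a proton during dilute HCl workup to yield an alcohol.
Total: 2 elementary steps.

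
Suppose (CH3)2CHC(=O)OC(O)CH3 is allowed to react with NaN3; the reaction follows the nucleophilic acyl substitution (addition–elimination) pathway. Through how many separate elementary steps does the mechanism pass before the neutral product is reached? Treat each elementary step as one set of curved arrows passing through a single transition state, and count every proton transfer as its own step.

Step 1: Nucleophilic addition of N3⁻ to the acyl carbon breaks the π(C=O) bond and yields a tetrahedral, anionic intermediate.
Step 2: Elimination step: re-formation of the carbonyl π bond drives out CH3CO2⁻, giving the new acyl compound.
Total: 2 elementary steps.

2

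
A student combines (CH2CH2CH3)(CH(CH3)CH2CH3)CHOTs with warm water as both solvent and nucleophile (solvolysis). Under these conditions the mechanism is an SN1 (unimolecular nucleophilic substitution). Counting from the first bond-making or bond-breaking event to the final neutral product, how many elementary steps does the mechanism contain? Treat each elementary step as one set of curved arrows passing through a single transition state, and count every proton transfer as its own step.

Step 1: Ionisation: the C–O σ-bond cleaves heterolytically; both bonding electrons depart with TsO⁻, leaving a secondary carbocation at the α-carbon.
Step 2: A hydride (H with its bonding pair) migrates from the adjacent sec-butyl carbon to the cationic centre — a 1,2-hydride shift — upgrading the secondary cation to a tertiary one.
Step 3: Nucleophilic capture: the oxygen of H2O bonds to the cationic carbon, producing an oxonium-ion intermediate.
Step 4: Deprotonation of the oxonium oxygen by solvent water yields the neutral alcohol.
Total: 4 elementary steps.

4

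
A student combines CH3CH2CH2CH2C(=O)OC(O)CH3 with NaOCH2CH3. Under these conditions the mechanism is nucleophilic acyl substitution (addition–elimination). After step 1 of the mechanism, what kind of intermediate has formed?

Step 1: Nucleophilic addition of CH3CH2O⁻ to the acyl carbon breaks the π(C=O) bond and yields a tetrahedral, anionic intermediate.
After step 1 the species present is a tetrahedral intermediate.

tetrahedral intermediate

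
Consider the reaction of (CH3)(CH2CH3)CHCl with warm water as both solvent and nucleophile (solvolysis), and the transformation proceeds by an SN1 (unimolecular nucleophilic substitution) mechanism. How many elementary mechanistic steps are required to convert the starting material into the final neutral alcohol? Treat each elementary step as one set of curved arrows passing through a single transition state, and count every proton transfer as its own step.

Step 1: Rate-determining heterolysis of the C–Cl bond gives Cl⁻ and a secondary carbocation.
(No 1,2-shift: no single shift to an adjacent carbon would give a more stable cation.)
Step 2: Nucleophilic capture: the oxygen of H2O bonds to the cationic carbon, producing an oxonium-ion intermediate.
Step 3: Proton transfer from the O–H of the oxonium ion to a solvent molecule delivers the neutral alcohol.
Total: 3 elementary steps.

3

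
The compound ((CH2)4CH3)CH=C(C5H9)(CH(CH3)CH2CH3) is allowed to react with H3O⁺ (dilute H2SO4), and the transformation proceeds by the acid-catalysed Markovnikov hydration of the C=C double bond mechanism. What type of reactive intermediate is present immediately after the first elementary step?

tertiary carbocation

Step 1: Electrophilic addition begins with the π(C=C) electrons forming a bond to the proton of H3O⁺. Following Markovnikov's rule, the resulting cation is tertiary. H2O is released.
After step 1 the species present is a tertiary carbocation.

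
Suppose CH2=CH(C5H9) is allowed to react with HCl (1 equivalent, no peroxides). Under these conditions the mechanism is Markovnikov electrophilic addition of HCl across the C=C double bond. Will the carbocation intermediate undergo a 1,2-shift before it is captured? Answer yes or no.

yes

The first-formed carbocation is secondary.
The adjacent cyclopentyl carbon already bears 2 other carbon substituents and has a hydrogen to migrate; after a 1,2-hydride shift from that carbon the positive charge sits on a tertiary centre.
Tertiary is more stable than secondary, so the shift occurs.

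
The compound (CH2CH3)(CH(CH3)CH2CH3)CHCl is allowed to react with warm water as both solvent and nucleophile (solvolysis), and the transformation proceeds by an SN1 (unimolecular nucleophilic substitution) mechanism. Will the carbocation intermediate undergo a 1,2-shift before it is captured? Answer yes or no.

The first-formed carbocation is secondary.
The adjacent sec-butyl carbon already bears 2 other carbon substituents and has a hydrogen to migrate; after a 1,2-hydride shift from that carbon the positive charge sits on a tertiary centre.
Tertiary is more stable than secondary, so the shift occurs.

yes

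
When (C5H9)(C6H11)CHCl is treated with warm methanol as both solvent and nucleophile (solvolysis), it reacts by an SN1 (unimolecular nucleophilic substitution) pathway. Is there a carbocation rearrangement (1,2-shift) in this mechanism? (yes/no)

yes

The first-formed carbocation is secondary.
The adjacent cyclopentyl carbon already bears 2 other carbon substituents and has a hydrogen to migrate; after a 1,2-hydride shift from that carbon the positive charge sits on a tertiary centre.
Tertiary is more stable than secondary, so the shift occurs.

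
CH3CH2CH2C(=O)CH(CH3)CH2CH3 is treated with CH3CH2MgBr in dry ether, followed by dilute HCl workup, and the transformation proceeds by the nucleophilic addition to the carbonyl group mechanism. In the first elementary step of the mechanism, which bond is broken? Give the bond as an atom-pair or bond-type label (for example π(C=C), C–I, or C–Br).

π(C=O)

Step 1: Nucleophilic addition: the carbanion-like carbon of CH3CH2MgBr adds to the carbonyl carbon, pushing the π(C=O) electron pair onto oxygen and giving a tetrahedral alkoxide.
The bond broken in this step is the π(C=O) bond.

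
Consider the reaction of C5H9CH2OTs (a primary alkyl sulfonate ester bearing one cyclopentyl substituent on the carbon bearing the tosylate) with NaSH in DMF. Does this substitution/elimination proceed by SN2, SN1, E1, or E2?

SN2

Conditions: a primary substrate with a strong nucleophile in the polar aprotic solvent DMF.
These conditions are the textbook signature of the SN2 pathway.
An unhindered substrate with a strong nucleophile in a polar aprotic solvent favours one-step backside displacement.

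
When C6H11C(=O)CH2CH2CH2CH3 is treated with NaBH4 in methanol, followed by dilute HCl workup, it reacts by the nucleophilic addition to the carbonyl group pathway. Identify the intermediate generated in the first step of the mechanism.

tetrahedral alkoxide intermediate

Step 1: A lone pair / filled orbital on H⁻ (delivered from BH4⁻) attacks the electrophilic carbonyl carbon; the π(C=O) electrons shift onto oxygen, producing a tetrahedral alkoxide intermediate.
After step 1 the species present is a tetrahedral alkoxide intermediate.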